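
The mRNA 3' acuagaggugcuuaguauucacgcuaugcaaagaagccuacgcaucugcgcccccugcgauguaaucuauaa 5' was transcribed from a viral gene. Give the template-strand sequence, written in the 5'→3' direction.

5′-TGATCTCCACGAATCATAAGTGCGATACGTTTCTTCGGATGCGTAGACGCGGGGGACGCTACATTAGATATT-3′

Written 5'→3' the mRNA is AAUAUCUAAUGUAGCGUCCCCCGCGUCUACGCAUCCGAAGAAACGUAUCGCACUUAUGAUUCGUGGAGAUCA, so the coding DNA strand is AATATCTAATGTAGCGTCCCCCGCGTCTACGCATCCGAAGAAACGTATCGCACTTATGATTCGTGGAGATCA. The template is its reverse complement.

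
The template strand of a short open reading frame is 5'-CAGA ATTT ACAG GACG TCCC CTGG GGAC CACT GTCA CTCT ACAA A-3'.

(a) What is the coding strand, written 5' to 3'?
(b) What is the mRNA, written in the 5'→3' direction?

(a) 5'-TTTGTAGAGTGACAGTGGTCCCCAGGGGACGTCCTGTAAATTCTG-3'
(b) 5'-UUUGUAGAGUGACAGUGGUCCCCAGGGGACGUCCUGUAAAUUCUG-3'

(a) The coding strand is the reverse complement of the template: complement GTCTTAAATGTCCTGCAGGGGACCCCTGGTGACAGTGAGATGTTT, then reverse.
(b) mRNA has the coding-strand sequence with T→U.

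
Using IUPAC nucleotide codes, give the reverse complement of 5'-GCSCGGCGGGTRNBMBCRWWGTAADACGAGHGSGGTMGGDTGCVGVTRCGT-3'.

Standard pairs A↔T, G↔C; ambiguity codes pair R↔Y, M↔K, W↔W, S↔S, B↔V, D↔H, N↔N. Complement (CGSGCCGCCCAYNVKVGYWWCATTHTGCTCDCSCCAKCCHACGBCBAYGCA), then reverse for 5'→3'.

5'-ACGYABCBGCAHCCKACCSCDCTCGTHTTACWWYGVKVNYACCCGCCGSGC-3'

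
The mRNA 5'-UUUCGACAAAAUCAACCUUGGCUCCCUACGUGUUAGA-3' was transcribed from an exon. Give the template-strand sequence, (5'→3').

5'-TCTAACACGTAGGGAGCCAAGGTTGATTTTGTCGAAA-3'

Replace U with T to get the coding DNA strand: TTTCGACAAAATCAACCTTGGCTCCCTACGTGTTAGA. The template strand is its reverse complement (complement AAAGCTGTTTTAGTTGGAACCGAGGGATGCACAATCT, then reverse).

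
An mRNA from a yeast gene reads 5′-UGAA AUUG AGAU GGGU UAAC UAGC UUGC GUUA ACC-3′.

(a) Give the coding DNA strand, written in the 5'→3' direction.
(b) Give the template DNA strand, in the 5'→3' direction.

(a) The coding strand matches the mRNA with U→T.
(b) The template strand is the reverse complement of the coding strand.

(a) 5'-TGAAATTGAGATGGGTTAACTAGCTTGCGTTAACC-3'
(b) 5'-GGTTAACGCAAGCTAGTTAACCCATCTCAATTTCA-3'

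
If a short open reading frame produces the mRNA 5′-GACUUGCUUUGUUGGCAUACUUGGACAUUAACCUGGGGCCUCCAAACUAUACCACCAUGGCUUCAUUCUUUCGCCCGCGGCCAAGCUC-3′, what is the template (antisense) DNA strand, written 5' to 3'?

5'-GAGCTTGGCCGCGGGCGAAAGAATGAAGCCATGGTGGTATAGTTTGGAGGCCCCAGGTTAATGTCCAAGTATGCCAACAAAGCAAGTC-3'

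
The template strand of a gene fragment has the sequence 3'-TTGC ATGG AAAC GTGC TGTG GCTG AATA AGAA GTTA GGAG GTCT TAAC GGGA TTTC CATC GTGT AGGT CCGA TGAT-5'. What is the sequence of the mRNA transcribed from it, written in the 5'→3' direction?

Reading the template 3'→5' as shown, RNA polymerase pairs each base (A→U, T→A, G↔C) to build mRNA 5'→3' directly.

5'-AACGUACCUUUGCACGACACCGACUUAUUCUUCAAUCCUCCAGAAUUGCCCUAAAGGUAGCACAUCCAGGCUACUA-3'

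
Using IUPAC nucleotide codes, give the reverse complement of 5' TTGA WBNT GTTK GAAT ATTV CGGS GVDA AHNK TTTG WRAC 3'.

Standard pairs A↔T, G↔C; ambiguity codes pair R↔Y, K↔M, W↔W, S↔S, B↔V, D↔H, N↔N. Complement (AACTWVNACAAMCTTATAABGCCSCBHTTDNMAAACWYTG), then reverse for 5'→3'.

5'-GTYWCAAAMNDTTHBCSCCGBAATATTCMAACANVWTCAA-3'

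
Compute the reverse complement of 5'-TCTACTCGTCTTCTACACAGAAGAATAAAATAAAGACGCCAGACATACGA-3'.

5'-TCGTATGTCTGGCGTCTTTATTTTATTCTTCTGTGTAGAAGACGAGTAGA-3'

Reading the sequence 3'→5' and pairing each base (A↔T, G↔C) gives the reverse complement directly.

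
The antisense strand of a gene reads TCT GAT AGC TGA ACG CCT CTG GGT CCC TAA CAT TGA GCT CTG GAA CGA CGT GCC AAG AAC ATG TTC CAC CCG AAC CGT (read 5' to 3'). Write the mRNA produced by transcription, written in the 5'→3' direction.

5'-ACGGUUCGGGUGGAACAUGUUCUUGGCACGUCGUUCCAGAGCUCAAUGUUAGGGACCCAGAGGCGUUCAGCUAUCAGA-3'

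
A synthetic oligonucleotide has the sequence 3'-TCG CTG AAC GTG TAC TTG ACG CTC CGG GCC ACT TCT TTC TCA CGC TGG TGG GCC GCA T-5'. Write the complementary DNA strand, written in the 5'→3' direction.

The strand is given 3'→5', so its complement runs 5'→3' in the same left-to-right order: pair each base A↔T, G↔C.

5'-AGCGACTTGCACATGAACTGCGAGGCCCGGTGAAGAAAGAGTGCGACCACCCGGCGTA-3'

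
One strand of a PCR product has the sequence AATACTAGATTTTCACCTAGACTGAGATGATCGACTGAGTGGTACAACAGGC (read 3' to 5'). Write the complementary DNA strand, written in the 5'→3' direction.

5'-TTATGATCTAAAAGTGGATCTGACTCTACTAGCTGACTCACCATGTTGTCCG-3'

The strand is given 3'→5', so its complement runs 5'→3' in the same left-to-right order: pair each base A↔T, G↔C.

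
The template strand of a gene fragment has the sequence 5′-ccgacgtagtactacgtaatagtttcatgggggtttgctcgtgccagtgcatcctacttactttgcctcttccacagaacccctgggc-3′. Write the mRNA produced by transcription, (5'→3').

5′-GCCCAGGGGUUCUGUGGAAGAGGCAAAGUAAGUAGGAUGCACUGGCACGAGCAAACCCCCAUGAAACUAUUACGUAGUACUACGUCGG-3′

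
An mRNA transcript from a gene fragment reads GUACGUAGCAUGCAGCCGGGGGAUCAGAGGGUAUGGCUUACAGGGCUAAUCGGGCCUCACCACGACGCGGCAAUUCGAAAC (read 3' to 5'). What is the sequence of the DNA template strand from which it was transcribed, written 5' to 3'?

5'-CATGCATCGTACGTCGGCCCCCTAGTCTCCCATACCGAATGTCCCGATTAGCCCGGAGTGGTGCTGCGCCGTTAAGCTTTG-3'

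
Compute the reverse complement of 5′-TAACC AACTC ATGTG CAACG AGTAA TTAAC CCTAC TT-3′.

5'-AAGTAGGGTTAATTACTCGTTGCACATGAGTTGGTTA-3'

Complement each base (A↔T, G↔C): ATTGGTTGAGTACACGTTGCTCATTAATTGGGATGAA. Then reverse.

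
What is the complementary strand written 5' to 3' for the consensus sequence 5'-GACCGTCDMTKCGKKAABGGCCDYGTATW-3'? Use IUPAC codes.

5'-WATACRHGGCCVTTMMCGMAKHGACGGTC-3'

Standard pairs A↔T, G↔C; ambiguity codes pair Y↔R, M↔K, W↔W, B↔V, D↔H. Complement (CTGGCAGHKAMGCMMTTVCCGGHRCATAW), then reverse for 5'→3'.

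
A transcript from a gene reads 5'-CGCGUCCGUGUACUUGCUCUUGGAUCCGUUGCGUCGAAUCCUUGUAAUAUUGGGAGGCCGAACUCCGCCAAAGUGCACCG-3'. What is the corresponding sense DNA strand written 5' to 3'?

5'-CGCGTCCGTGTACTTGCTCTTGGATCCGTTGCGTCGAATCCTTGTAATATTGGGAGGCCGAACTCCGCCAAAGTGCACCG-3'

The coding DNA strand has the same 5'→3' sequence as the mRNA with U replaced by T.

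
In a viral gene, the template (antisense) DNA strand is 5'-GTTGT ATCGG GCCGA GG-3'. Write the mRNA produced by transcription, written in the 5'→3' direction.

5'-CCUCGGCCCGAUACAAC-3'

RNA polymerase reads the template 3'→5' and synthesizes mRNA 5'→3' by base-pairing (A→U, T→A, G↔C). The complement of the template is CAACATAGCCCGGCTCC; antiparallel, so 5'→3' the coding strand is CCTCGGCCCGATACAAC. Replace T with U for the mRNA.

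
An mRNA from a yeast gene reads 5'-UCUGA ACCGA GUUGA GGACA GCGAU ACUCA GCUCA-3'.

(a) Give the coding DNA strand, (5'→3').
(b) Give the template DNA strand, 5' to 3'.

(a) The coding strand matches the mRNA with U→T.
(b) The template strand is the reverse complement of the coding strand.

(a) 5′-TCTGAACCGAGTTGAGGACAGCGATACTCAGCTCA-3′
(b) 5'-TGAGCTGAGTATCGCTGTCCTCAACTCGGTTCAGA-3'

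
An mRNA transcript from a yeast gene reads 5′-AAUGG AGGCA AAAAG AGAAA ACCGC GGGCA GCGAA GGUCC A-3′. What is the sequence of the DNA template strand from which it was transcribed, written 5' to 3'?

Replace U with T to get the coding DNA strand: AATGGAGGCAAAAAGAGAAAACCGCGGGCAGCGAAGGTCCA. The template strand is its reverse complement (complement TTACCTCCGTTTTTCTCTTTTGGCGCCCGTCGCTTCCAGGT, then reverse).

5'-TGGACCTTCGCTGCCCGCGGTTTTCTCTTTTTGCCTCCATT-3'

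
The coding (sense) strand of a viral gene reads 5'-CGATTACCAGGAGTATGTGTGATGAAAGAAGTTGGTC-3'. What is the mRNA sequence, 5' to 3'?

mRNA has the coding-strand sequence with U in place of T.

5'-CGAUUACCAGGAGUAUGUGUGAUGAAAGAAGUUGGUC-3'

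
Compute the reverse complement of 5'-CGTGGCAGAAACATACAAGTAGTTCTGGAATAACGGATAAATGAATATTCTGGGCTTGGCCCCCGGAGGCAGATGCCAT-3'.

Complement each base (A↔T, G↔C): GCACCGTCTTTGTATGTTCATCAAGACCTTATTGCCTATTTACTTATAAGACCCGAACCGGGGGCCTCCGTCTACGGTA. Then reverse.

5'-ATGGCATCTGCCTCCGGGGGCCAAGCCCAGAATATTCATTTATCCGTTATTCCAGAACTACTTGTATGTTTCTGCCACG-3'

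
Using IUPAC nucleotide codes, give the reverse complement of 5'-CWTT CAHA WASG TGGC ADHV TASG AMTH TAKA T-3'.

5'-ATMTADAKTCSTABDHTGCCACSTWTDTGAAWG-3'

Standard pairs A↔T, G↔C; ambiguity codes pair M↔K, W↔W, S↔S, D↔H, V↔B. Complement (GWAAGTDTWTSCACCGTHDBATSCTKADATMTA), then reverse for 5'→3'.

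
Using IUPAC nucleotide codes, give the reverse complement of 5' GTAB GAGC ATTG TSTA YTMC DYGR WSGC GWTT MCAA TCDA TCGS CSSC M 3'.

Standard pairs A↔T, G↔C; ambiguity codes pair R↔Y, M↔K, W↔W, S↔S, B↔V, D↔H. Complement (CATVCTCGTAACASATRAKGHRCYWSCGCWAAKGTTAGHTAGCSGSSGK), then reverse for 5'→3'.

5'-KGSSGSCGATHGATTGKAAWCGCSWYCRHGKARTASACAATGCTCVTAC-3'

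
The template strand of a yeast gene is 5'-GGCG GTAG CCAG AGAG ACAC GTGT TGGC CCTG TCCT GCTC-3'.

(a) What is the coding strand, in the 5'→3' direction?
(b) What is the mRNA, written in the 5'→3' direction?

(a) 5′-GAGCAGGACAGGGCCAACACGTGTCTCTCTGGCTACCGCC-3′
(b) 5'-GAGCAGGACAGGGCCAACACGUGUCUCUCUGGCUACCGCC-3'

(a) The coding strand is the reverse complement of the template: complement CCGCCATCGGTCTCTCTGTGCACAACCGGGACAGGACGAG, then reverse.
(b) mRNA has the coding-strand sequence with T→U.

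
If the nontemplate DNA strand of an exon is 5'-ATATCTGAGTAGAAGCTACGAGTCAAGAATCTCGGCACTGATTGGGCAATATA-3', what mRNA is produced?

5'-AUAUCUGAGUAGAAGCUACGAGUCAAGAAUCUCGGCACUGAUUGGGCAAUAUA-3'

mRNA has the coding-strand sequence with U in place of T.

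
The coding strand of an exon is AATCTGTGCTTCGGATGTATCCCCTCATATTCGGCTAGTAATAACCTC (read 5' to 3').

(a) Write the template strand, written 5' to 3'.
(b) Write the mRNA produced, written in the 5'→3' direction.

(a) 5'-GAGGTTATTACTAGCCGAATATGAGGGGATACATCCGAAGCACAGATT-3'
(b) 5′-AAUCUGUGCUUCGGAUGUAUCCCCUCAUAUUCGGCUAGUAAUAACCUC-3′

(a) The template strand is the reverse complement of the coding strand: complement TTAGACACGAAGCCTACATAGGGGAGTATAAGCCGATCATTATTGGAG, then reverse.
(b) mRNA matches the coding strand with T→U.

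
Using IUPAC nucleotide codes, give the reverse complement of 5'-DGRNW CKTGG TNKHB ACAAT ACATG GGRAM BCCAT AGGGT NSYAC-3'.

5'-GTRSNACCCTATGGVKTYCCCATGTATTGTVDMNACCAMGWNYCH-3'

Standard pairs A↔T, G↔C; ambiguity codes pair R↔Y, M↔K, W↔W, S↔S, B↔V, D↔H, N↔N. Complement (HCYNWGMACCANMDVTGTTATGTACCCYTKVGGTATCCCANSRTG), then reverse for 5'→3'.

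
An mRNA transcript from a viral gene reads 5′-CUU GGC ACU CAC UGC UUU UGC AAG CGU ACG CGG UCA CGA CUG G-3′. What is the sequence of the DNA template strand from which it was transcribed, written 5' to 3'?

Replace U with T to get the coding DNA strand: CTTGGCACTCACTGCTTTTGCAAGCGTACGCGGTCACGACTGG. The template strand is its reverse complement (complement GAACCGTGAGTGACGAAAACGTTCGCATGCGCCAGTGCTGACC, then reverse).

5'-CCAGTCGTGACCGCGTACGCTTGCAAAAGCAGTGAGTGCCAAG-3'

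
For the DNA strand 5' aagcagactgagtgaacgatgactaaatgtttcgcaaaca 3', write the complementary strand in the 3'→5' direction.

Base-pairing A↔T, G↔C gives the complement. The complementary strand is antiparallel, so paired with a 5'→3' strand it runs 3'→5'.

3'-TTCGTCTGACTCACTTGCTACTGATTTACAAAGCGTTTGT-5'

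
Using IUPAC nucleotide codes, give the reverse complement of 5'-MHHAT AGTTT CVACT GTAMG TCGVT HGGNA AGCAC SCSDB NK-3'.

5'-MNVHSGSGTGCTTNCCDABCGACKTACAGTBGAAACTATDDK-3'

Standard pairs A↔T, G↔C; ambiguity codes pair M↔K, S↔S, B↔V, D↔H, N↔N. Complement (KDDTATCAAAGBTGACATKCAGCBADCCNTTCGTGSGSHVNM), then reverse for 5'→3'.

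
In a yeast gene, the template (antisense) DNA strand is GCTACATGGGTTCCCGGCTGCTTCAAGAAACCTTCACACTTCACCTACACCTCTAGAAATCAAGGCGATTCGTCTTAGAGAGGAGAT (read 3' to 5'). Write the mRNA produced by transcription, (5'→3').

5'-CGAUGUACCCAAGGGCCGACGAAGUUCUUUGGAAGUGUGAAGUGGAUGUGGAGAUCUUUAGUUCCGCUAAGCAGAAUCUCUCCUCUA-3'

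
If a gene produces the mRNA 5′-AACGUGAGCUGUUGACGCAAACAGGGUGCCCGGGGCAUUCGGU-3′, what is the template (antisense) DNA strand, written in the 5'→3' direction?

5'-ACCGAATGCCCCGGGCACCCTGTTTGCGTCAACAGCTCACGTT-3'

Replace U with T to get the coding DNA strand: AACGTGAGCTGTTGACGCAAACAGGGTGCCCGGGGCATTCGGT. The template strand is its reverse complement (complement TTGCACTCGACAACTGCGTTTGTCCCACGGGCCCCGTAAGCCA, then reverse).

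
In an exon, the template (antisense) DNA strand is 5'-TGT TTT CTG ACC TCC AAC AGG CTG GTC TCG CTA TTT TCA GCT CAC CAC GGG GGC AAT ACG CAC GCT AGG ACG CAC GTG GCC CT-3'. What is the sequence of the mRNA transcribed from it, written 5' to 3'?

The mRNA has the sequence of the coding strand (reverse complement of the template) with T→U. Reverse complement of TGTTTTCTGACCTCCAACAGGCTGGTCTCGCTATTTTCAGCTCACCACGGGGGCAATACGCACGCTAGGACGCACGTGGCCCT is AGGGCCACGTGCGTCCTAGCGTGCGTATTGCCCCCGTGGTGAGCTGAAAATAGCGAGACCAGCCTGTTGGAGGTCAGAAAACA; then T→U.

5'-AGGGCCACGUGCGUCCUAGCGUGCGUAUUGCCCCCGUGGUGAGCUGAAAAUAGCGAGACCAGCCUGUUGGAGGUCAGAAAACA-3'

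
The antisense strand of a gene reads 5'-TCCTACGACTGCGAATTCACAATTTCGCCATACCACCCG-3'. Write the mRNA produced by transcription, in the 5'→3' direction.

5′-CGGGUGGUAUGGCGAAAUUGUGAAUUCGCAGUCGUAGGA-3′

RNA polymerase reads the template 3'→5' and synthesizes mRNA 5'→3' by base-pairing (A→U, T→A, G↔C). The complement of the template is AGGATGCTGACGCTTAAGTGTTAAAGCGGTATGGTGGGC; antiparallel, so 5'→3' the coding strand is CGGGTGGTATGGCGAAATTGTGAATTCGCAGTCGTAGGA. Replace T with U for the mRNA.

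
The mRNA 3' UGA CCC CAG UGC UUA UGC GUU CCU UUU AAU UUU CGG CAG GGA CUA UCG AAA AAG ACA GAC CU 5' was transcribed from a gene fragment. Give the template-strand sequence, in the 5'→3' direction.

5'-ACTGGGGTCACGAATACGCAAGGAAAATTAAAAGCCGTCCCTGATAGCTTTTTCTGTCTGGA-3'

Written 5'→3' the mRNA is UCCAGACAGAAAAAGCUAUCAGGGACGGCUUUUAAUUUUCCUUGCGUAUUCGUGACCCCAGU, so the coding DNA strand is TCCAGACAGAAAAAGCTATCAGGGACGGCTTTTAATTTTCCTTGCGTATTCGTGACCCCAGT. The template is its reverse complement.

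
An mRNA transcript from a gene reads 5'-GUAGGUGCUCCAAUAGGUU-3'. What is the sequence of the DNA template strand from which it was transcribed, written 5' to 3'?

Replace U with T to get the coding DNA strand: GTAGGTGCTCCAATAGGTT. The template strand is its reverse complement (complement CATCCACGAGGTTATCCAA, then reverse).

5'-AACCTATTGGAGCACCTAC-3'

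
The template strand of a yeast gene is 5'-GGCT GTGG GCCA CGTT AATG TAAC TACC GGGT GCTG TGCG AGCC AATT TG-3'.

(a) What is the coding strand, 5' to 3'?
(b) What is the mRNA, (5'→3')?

(a) The coding strand is the reverse complement of the template: complement CCGACACCCGGTGCAATTACATTGATGGCCCACGACACGCTCGGTTAAAC, then reverse.
(b) mRNA has the coding-strand sequence with T→U.

(a) 5′-CAAATTGGCTCGCACAGCACCCGGTAGTTACATTAACGTGGCCCACAGCC-3′
(b) 5'-CAAAUUGGCUCGCACAGCACCCGGUAGUUACAUUAACGUGGCCCACAGCC-3'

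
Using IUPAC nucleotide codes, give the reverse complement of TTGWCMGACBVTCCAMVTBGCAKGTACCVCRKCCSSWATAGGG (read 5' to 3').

5'-CCCTATWSSGGMYGBGGTACMTGCVABKTGGABVGTCKGWCAA-3'

Standard pairs A↔T, G↔C; ambiguity codes pair R↔Y, M↔K, W↔W, S↔S, B↔V. Complement (AACWGKCTGVBAGGTKBAVCGTMCATGGBGYMGGSSWTATCCC), then reverse for 5'→3'.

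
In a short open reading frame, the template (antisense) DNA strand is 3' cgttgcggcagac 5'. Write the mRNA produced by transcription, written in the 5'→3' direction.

Reading the template 3'→5' as shown, RNA polymerase pairs each base (A→U, T→A, G↔C) to build mRNA 5'→3' directly.

5'-GCAACGCCGUCUG-3'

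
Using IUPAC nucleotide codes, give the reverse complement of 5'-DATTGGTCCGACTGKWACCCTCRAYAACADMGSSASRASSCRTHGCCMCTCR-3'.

Standard pairs A↔T, G↔C; ambiguity codes pair R↔Y, M↔K, W↔W, S↔S, D↔H. Complement (HTAACCAGGCTGACMWTGGGAGYTRTTGTHKCSSTSYTSSGYADCGGKGAGY), then reverse for 5'→3'.

5'-YGAGKGGCDAYGSSTYSTSSCKHTGTTRTYGAGGGTWMCAGTCGGACCAATH-3'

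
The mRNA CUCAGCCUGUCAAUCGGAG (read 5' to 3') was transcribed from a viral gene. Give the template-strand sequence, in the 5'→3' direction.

5'-CTCCGATTGACAGGCTGAG-3'

Replace U with T to get the coding DNA strand: CTCAGCCTGTCAATCGGAG. The template strand is its reverse complement (complement GAGTCGGACAGTTAGCCTC, then reverse).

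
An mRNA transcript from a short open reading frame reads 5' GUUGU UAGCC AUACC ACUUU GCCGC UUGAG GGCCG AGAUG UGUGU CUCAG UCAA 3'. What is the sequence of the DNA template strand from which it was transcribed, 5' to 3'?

5'-TTGACTGAGACACACATCTCGGCCCTCAAGCGGCAAAGTGGTATGGCTAACAAC-3'

Replace U with T to get the coding DNA strand: GTTGTTAGCCATACCACTTTGCCGCTTGAGGGCCGAGATGTGTGTCTCAGTCAA. The template strand is its reverse complement (complement CAACAATCGGTATGGTGAAACGGCGAACTCCCGGCTCTACACACAGAGTCAGTT, then reverse).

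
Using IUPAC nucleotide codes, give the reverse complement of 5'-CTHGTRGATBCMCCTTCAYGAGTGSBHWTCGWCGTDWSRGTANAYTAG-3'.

Standard pairs A↔T, G↔C; ambiguity codes pair R↔Y, M↔K, W↔W, S↔S, B↔V, D↔H, N↔N. Complement (GADCAYCTAVGKGGAAGTRCTCACSVDWAGCWGCAHWSYCATNTRATC), then reverse for 5'→3'.

5′-CTARTNTACYSWHACGWCGAWDVSCACTCRTGAAGGKGVATCYACDAG-3′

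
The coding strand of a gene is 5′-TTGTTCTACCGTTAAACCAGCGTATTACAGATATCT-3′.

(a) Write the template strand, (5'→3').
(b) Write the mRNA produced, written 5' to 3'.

(a) The template strand is the reverse complement of the coding strand: complement AACAAGATGGCAATTTGGTCGCATAATGTCTATAGA, then reverse.
(b) mRNA matches the coding strand with T→U.

(a) 5′-AGATATCTGTAATACGCTGGTTTAACGGTAGAACAA-3′
(b) 5'-UUGUUCUACCGUUAAACCAGCGUAUUACAGAUAUCU-3'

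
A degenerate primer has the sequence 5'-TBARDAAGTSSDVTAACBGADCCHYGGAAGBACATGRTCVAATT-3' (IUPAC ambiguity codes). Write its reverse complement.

Standard pairs A↔T, G↔C; ambiguity codes pair R↔Y, S↔S, B↔V, D↔H. Complement (AVTYHTTCASSHBATTGVCTHGGDRCCTTCVTGTACYAGBTTAA), then reverse for 5'→3'.

5′-AATTBGAYCATGTVCTTCCRDGGHTCVGTTABHSSACTTHYTVA-3′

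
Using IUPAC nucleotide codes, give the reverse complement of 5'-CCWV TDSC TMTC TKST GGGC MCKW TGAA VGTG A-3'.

Standard pairs A↔T, G↔C; ambiguity codes pair M↔K, W↔W, S↔S, D↔H, V↔B. Complement (GGWBAHSGAKAGAMSACCCGKGMWACTTBCACT), then reverse for 5'→3'.

5'-TCACBTTCAWMGKGCCCASMAGAKAGSHABWGG-3'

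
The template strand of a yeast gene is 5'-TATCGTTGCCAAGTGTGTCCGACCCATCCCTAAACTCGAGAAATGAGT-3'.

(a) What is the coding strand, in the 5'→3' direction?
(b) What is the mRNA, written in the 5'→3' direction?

(a) 5'-ACTCATTTCTCGAGTTTAGGGATGGGTCGGACACACTTGGCAACGATA-3'
(b) 5'-ACUCAUUUCUCGAGUUUAGGGAUGGGUCGGACACACUUGGCAACGAUA-3'

(a) The coding strand is the reverse complement of the template: complement ATAGCAACGGTTCACACAGGCTGGGTAGGGATTTGAGCTCTTTACTCA, then reverse.
(b) mRNA has the coding-strand sequence with T→U.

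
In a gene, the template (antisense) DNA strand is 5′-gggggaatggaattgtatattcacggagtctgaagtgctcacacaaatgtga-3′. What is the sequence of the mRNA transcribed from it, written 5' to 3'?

5'-UCACAUUUGUGUGAGCACUUCAGACUCCGUGAAUAUACAAUUCCAUUCCCCC-3'

The mRNA has the sequence of the coding strand (reverse complement of the template) with T→U. Reverse complement of GGGGGAATGGAATTGTATATTCACGGAGTCTGAAGTGCTCACACAAATGTGA is TCACATTTGTGTGAGCACTTCAGACTCCGTGAATATACAATTCCATTCCCCC; then T→U.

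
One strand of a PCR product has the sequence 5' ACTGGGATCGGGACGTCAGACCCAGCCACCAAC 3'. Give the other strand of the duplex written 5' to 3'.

5'-GTTGGTGGCTGGGTCTGACGTCCCGATCCCAGT-3'

Pairing A↔T and G↔C gives TGACCCTAGCCCTGCAGTCTGGGTCGGTGGTTG, running 3'→5'. Reverse for the 5'→3' convention.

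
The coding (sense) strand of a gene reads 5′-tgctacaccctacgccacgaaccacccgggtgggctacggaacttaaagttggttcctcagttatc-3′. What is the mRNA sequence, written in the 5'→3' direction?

The mRNA is synthesized from the template strand, so it matches the coding strand with T replaced by U.

5'-UGCUACACCCUACGCCACGAACCACCCGGGUGGGCUACGGAACUUAAAGUUGGUUCCUCAGUUAUC-3'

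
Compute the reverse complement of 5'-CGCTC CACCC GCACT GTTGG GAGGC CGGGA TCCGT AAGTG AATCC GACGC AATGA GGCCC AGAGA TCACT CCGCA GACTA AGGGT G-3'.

Reading the sequence 3'→5' and pairing each base (A↔T, G↔C) gives the reverse complement directly.

5'-CACCCTTAGTCTGCGGAGTGATCTCTGGGCCTCATTGCGTCGGATTCACTTACGGATCCCGGCCTCCCAACAGTGCGGGTGGAGCG-3'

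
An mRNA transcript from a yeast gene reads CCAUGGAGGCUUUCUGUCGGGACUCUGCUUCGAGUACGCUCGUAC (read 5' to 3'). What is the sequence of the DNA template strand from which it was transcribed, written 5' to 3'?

5'-GTACGAGCGTACTCGAAGCAGAGTCCCGACAGAAAGCCTCCATGG-3'

Replace U with T to get the coding DNA strand: CCATGGAGGCTTTCTGTCGGGACTCTGCTTCGAGTACGCTCGTAC. The template strand is its reverse complement (complement GGTACCTCCGAAAGACAGCCCTGAGACGAAGCTCATGCGAGCATG, then reverse).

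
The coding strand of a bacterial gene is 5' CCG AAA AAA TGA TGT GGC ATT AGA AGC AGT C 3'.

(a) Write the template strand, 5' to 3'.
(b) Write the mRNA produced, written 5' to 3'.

(a) The template strand is the reverse complement of the coding strand: complement GGCTTTTTTACTACACCGTAATCTTCGTCAG, then reverse.
(b) mRNA matches the coding strand with T→U.

(a) 5'-GACTGCTTCTAATGCCACATCATTTTTTCGG-3'
(b) 5'-CCGAAAAAAUGAUGUGGCAUUAGAAGCAGUC-3'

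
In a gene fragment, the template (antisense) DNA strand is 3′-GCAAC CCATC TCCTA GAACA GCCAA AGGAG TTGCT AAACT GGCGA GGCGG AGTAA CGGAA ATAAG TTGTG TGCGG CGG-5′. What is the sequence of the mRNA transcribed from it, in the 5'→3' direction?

5'-CGUUGGGUAGAGGAUCUUGUCGGUUUCCUCAACGAUUUGACCGCUCCGCCUCAUUGCCUUUAUUCAACACACGCCGCC-3'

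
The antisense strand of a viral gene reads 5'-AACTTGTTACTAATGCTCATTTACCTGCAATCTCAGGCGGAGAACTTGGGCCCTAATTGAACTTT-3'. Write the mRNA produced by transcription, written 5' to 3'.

5'-AAAGUUCAAUUAGGGCCCAAGUUCUCCGCCUGAGAUUGCAGGUAAAUGAGCAUUAGUAACAAGUU-3'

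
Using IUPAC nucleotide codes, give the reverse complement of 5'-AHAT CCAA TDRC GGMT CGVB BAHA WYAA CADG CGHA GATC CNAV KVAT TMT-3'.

Standard pairs A↔T, G↔C; ambiguity codes pair R↔Y, M↔K, W↔W, B↔V, D↔H, N↔N. Complement (TDTAGGTTAHYGCCKAGCBVVTDTWRTTGTHCGCDTCTAGGNTBMBTAAKA), then reverse for 5'→3'.

5'-AKAATBMBTNGGATCTDCGCHTGTTRWTDTVVBCGAKCCGYHATTGGATDT-3'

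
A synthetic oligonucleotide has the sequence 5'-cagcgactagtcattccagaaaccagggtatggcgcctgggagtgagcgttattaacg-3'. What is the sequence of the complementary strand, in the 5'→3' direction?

5'-CGTTAATAACGCTCACTCCCAGGCGCCATACCCTGGTTTCTGGAATGACTAGTCGCTG-3'

The complement of CAGCGACTAGTCATTCCAGAAACCAGGGTATGGCGCCTGGGAGTGAGCGTTATTAACG is GTCGCTGATCAGTAAGGTCTTTGGTCCCATACCGCGGACCCTCACTCGCAATAATTGC (A↔T, G↔C). DNA strands are antiparallel, so the complementary strand runs 3'→5'; reversing gives the 5'→3' form.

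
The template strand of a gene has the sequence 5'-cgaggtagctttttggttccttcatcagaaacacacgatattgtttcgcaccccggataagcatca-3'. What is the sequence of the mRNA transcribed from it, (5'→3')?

5'-UGAUGCUUAUCCGGGGUGCGAAACAAUAUCGUGUGUUUCUGAUGAAGGAACCAAAAAGCUACCUCG-3'

The mRNA has the sequence of the coding strand (reverse complement of the template) with T→U. Reverse complement of CGAGGTAGCTTTTTGGTTCCTTCATCAGAAACACACGATATTGTTTCGCACCCCGGATAAGCATCA is TGATGCTTATCCGGGGTGCGAAACAATATCGTGTGTTTCTGATGAAGGAACCAAAAAGCTACCTCG; then T→U.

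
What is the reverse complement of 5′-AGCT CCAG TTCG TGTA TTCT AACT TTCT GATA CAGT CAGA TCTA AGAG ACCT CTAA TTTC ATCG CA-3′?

Reading the sequence 3'→5' and pairing each base (A↔T, G↔C) gives the reverse complement directly.

5'-TGCGATGAAATTAGAGGTCTCTTAGATCTGACTGTATCAGAAAGTTAGAATACACGAACTGGAGCT-3'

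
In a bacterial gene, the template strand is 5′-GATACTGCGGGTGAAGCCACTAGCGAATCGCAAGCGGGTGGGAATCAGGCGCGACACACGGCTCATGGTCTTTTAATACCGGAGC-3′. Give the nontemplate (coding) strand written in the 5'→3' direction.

5'-GCTCCGGTATTAAAAGACCATGAGCCGTGTGTCGCGCCTGATTCCCACCCGCTTGCGATTCGCTAGTGGCTTCACCCGCAGTATC-3'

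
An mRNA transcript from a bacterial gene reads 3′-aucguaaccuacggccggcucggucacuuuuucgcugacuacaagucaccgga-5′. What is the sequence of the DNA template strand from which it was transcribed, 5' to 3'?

5'-TAGCATTGGATGCCGGCCGAGCCAGTGAAAAAGCGACTGATGTTCAGTGGCCT-3'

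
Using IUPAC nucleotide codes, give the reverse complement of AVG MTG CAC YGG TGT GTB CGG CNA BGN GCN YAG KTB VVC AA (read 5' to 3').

5′-TTGBBVAMCTRNGCNCVTNGCCGVACACACCRGTGCAKCBT-3′

Standard pairs A↔T, G↔C; ambiguity codes pair Y↔R, M↔K, B↔V, N↔N. Complement (TBCKACGTGRCCACACAVGCCGNTVCNCGNRTCMAVBBGTT), then reverse for 5'→3'.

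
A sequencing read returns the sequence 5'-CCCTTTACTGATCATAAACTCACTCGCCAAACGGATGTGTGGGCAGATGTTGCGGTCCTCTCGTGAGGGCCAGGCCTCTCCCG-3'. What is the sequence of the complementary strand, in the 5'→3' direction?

5'-CGGGAGAGGCCTGGCCCTCACGAGAGGACCGCAACATCTGCCCACACATCCGTTTGGCGAGTGAGTTTATGATCAGTAAAGGG-3'

The complement of CCCTTTACTGATCATAAACTCACTCGCCAAACGGATGTGTGGGCAGATGTTGCGGTCCTCTCGTGAGGGCCAGGCCTCTCCCG is GGGAAATGACTAGTATTTGAGTGAGCGGTTTGCCTACACACCCGTCTACAACGCCAGGAGAGCACTCCCGGTCCGGAGAGGGC (A↔T, G↔C). DNA strands are antiparallel, so the complementary strand runs 3'→5'; reversing gives the 5'→3' form.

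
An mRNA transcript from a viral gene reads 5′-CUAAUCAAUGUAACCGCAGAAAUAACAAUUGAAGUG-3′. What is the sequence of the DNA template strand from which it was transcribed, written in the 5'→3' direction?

5'-CACTTCAATTGTTATTTCTGCGGTTACATTGATTAG-3'

Replace U with T to get the coding DNA strand: CTAATCAATGTAACCGCAGAAATAACAATTGAAGTG. The template strand is its reverse complement (complement GATTAGTTACATTGGCGTCTTTATTGTTAACTTCAC, then reverse).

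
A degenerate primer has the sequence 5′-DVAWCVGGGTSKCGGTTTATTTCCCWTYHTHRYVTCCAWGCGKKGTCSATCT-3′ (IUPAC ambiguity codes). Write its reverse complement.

Standard pairs A↔T, G↔C; ambiguity codes pair R↔Y, K↔M, W↔W, S↔S, D↔H, V↔B. Complement (HBTWGBCCCASMGCCAAATAAAGGGWARDADYRBAGGTWCGCMMCAGSTAGA), then reverse for 5'→3'.

5′-AGATSGACMMCGCWTGGABRYDADRAWGGGAAATAAACCGMSACCCBGWTBH-3′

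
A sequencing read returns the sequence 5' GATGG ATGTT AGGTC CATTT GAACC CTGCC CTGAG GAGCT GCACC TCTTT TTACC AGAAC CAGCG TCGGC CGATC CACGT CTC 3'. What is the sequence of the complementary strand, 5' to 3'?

5'-GAGACGTGGATCGGCCGACGCTGGTTCTGGTAAAAAGAGGTGCAGCTCCTCAGGGCAGGGTTCAAATGGACCTAACATCCATC-3'

The complement of GATGGATGTTAGGTCCATTTGAACCCTGCCCTGAGGAGCTGCACCTCTTTTTACCAGAACCAGCGTCGGCCGATCCACGTCTC is CTACCTACAATCCAGGTAAACTTGGGACGGGACTCCTCGACGTGGAGAAAAATGGTCTTGGTCGCAGCCGGCTAGGTGCAGAG (A↔T, G↔C). DNA strands are antiparallel, so the complementary strand runs 3'→5'; reversing gives the 5'→3' form.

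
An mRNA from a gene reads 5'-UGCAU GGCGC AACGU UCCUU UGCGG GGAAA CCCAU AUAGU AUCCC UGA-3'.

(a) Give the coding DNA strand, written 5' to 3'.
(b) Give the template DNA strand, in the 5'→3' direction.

(a) 5'-TGCATGGCGCAACGTTCCTTTGCGGGGAAACCCATATAGTATCCCTGA-3'
(b) 5'-TCAGGGATACTATATGGGTTTCCCCGCAAAGGAACGTTGCGCCATGCA-3'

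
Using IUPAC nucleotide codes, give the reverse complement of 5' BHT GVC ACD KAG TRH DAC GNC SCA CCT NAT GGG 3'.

Standard pairs A↔T, G↔C; ambiguity codes pair R↔Y, K↔M, S↔S, B↔V, D↔H, N↔N. Complement (VDACBGTGHMTCAYDHTGCNGSGTGGANTACCC), then reverse for 5'→3'.

5'-CCCATNAGGTGSGNCGTHDYACTMHGTGBCADV-3'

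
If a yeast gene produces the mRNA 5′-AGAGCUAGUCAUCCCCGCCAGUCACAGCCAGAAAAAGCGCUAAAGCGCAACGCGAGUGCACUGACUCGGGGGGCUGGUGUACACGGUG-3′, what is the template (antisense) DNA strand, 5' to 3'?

5'-CACCGTGTACACCAGCCCCCCGAGTCAGTGCACTCGCGTTGCGCTTTAGCGCTTTTTCTGGCTGTGACTGGCGGGGATGACTAGCTCT-3'

Replace U with T to get the coding DNA strand: AGAGCTAGTCATCCCCGCCAGTCACAGCCAGAAAAAGCGCTAAAGCGCAACGCGAGTGCACTGACTCGGGGGGCTGGTGTACACGGTG. The template strand is its reverse complement (complement TCTCGATCAGTAGGGGCGGTCAGTGTCGGTCTTTTTCGCGATTTCGCGTTGCGCTCACGTGACTGAGCCCCCCGACCACATGTGCCAC, then reverse).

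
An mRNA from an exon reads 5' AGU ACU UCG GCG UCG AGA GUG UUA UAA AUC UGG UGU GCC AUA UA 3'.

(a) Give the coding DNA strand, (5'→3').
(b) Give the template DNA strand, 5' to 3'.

(a) The coding strand matches the mRNA with U→T.
(b) The template strand is the reverse complement of the coding strand.

(a) 5'-AGTACTTCGGCGTCGAGAGTGTTATAAATCTGGTGTGCCATATA-3'
(b) 5'-TATATGGCACACCAGATTTATAACACTCTCGACGCCGAAGTACT-3'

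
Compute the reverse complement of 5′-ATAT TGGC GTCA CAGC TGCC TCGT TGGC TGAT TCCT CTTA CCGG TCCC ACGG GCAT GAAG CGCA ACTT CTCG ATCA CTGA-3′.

Complement each base (A↔T, G↔C): TATAACCGCAGTGTCGACGGAGCAACCGACTAAGGAGAATGGCCAGGGTGCCCGTACTTCGCGTTGAAGAGCTAGTGACT. Then reverse.

5'-TCAGTGATCGAGAAGTTGCGCTTCATGCCCGTGGGACCGGTAAGAGGAATCAGCCAACGAGGCAGCTGTGACGCCAATAT-3'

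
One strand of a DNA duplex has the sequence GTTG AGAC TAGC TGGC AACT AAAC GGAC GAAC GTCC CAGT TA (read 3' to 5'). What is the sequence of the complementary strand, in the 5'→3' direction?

5'-CAACTCTGATCGACCGTTGATTTGCCTGCTTGCAGGGTCAAT-3'

The strand is given 3'→5', so its complement runs 5'→3' in the same left-to-right order: pair each base A↔T, G↔C.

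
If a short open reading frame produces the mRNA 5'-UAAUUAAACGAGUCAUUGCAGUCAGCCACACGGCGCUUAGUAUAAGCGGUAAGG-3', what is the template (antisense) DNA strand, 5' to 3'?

Replace U with T to get the coding DNA strand: TAATTAAACGAGTCATTGCAGTCAGCCACACGGCGCTTAGTATAAGCGGTAAGG. The template strand is its reverse complement (complement ATTAATTTGCTCAGTAACGTCAGTCGGTGTGCCGCGAATCATATTCGCCATTCC, then reverse).

5'-CCTTACCGCTTATACTAAGCGCCGTGTGGCTGACTGCAATGACTCGTTTAATTA-3'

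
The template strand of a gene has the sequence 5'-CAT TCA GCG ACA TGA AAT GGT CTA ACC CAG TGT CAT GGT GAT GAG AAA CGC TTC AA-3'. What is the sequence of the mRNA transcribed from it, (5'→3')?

5'-UUGAAGCGUUUCUCAUCACCAUGACACUGGGUUAGACCAUUUCAUGUCGCUGAAUG-3'

RNA polymerase reads the template 3'→5' and synthesizes mRNA 5'→3' by base-pairing (A→U, T→A, G↔C). The complement of the template is GTAAGTCGCTGTACTTTACCAGATTGGGTCACAGTACCACTACTCTTTGCGAAGTT; antiparallel, so 5'→3' the coding strand is TTGAAGCGTTTCTCATCACCATGACACTGGGTTAGACCATTTCATGTCGCTGAATG. Replace T with U for the mRNA.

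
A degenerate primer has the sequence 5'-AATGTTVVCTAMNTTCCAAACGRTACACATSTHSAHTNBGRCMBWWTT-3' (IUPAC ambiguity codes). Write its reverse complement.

Standard pairs A↔T, G↔C; ambiguity codes pair R↔Y, M↔K, W↔W, S↔S, B↔V, H↔D, N↔N. Complement (TTACAABBGATKNAAGGTTTGCYATGTGTASADSTDANVCYGKVWWAA), then reverse for 5'→3'.

5'-AAWWVKGYCVNADTSDASATGTGTAYCGTTTGGAANKTAGBBAACATT-3'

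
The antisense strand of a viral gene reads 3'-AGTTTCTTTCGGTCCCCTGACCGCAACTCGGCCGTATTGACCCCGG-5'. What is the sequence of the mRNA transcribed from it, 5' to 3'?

5'-UCAAAGAAAGCCAGGGGACUGGCGUUGAGCCGGCAUAACUGGGGCC-3'

Reading the template 3'→5' as shown, RNA polymerase pairs each base (A→U, T→A, G↔C) to build mRNA 5'→3' directly.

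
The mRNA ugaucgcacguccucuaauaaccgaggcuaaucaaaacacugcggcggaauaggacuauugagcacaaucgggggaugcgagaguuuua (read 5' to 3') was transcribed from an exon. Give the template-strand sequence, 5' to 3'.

5′-TAAAACTCTCGCATCCCCCGATTGTGCTCAATAGTCCTATTCCGCCGCAGTGTTTTGATTAGCCTCGGTTATTAGAGGACGTGCGATCA-3′

Replace U with T to get the coding DNA strand: TGATCGCACGTCCTCTAATAACCGAGGCTAATCAAAACACTGCGGCGGAATAGGACTATTGAGCACAATCGGGGGATGCGAGAGTTTTA. The template strand is its reverse complement (complement ACTAGCGTGCAGGAGATTATTGGCTCCGATTAGTTTTGTGACGCCGCCTTATCCTGATAACTCGTGTTAGCCCCCTACGCTCTCAAAAT, then reverse).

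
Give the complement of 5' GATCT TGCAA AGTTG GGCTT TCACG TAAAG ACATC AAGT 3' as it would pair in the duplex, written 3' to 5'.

Base-pairing A↔T, G↔C gives the complement. The complementary strand is antiparallel, so paired with a 5'→3' strand it runs 3'→5'.

3'-CTAGAACGTTTCAACCCGAAAGTGCATTTCTGTAGTTCA-5'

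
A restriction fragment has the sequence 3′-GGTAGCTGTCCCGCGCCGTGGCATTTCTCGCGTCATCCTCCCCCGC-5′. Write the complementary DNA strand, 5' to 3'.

5'-CCATCGACAGGGCGCGGCACCGTAAAGAGCGCAGTAGGAGGGGGCG-3'

The strand is given 3'→5', so its complement runs 5'→3' in the same left-to-right order: pair each base A↔T, G↔C.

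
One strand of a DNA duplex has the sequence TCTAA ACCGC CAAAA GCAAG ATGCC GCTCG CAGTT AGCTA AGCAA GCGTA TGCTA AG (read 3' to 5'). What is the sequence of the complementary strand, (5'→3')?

The strand is given 3'→5', so its complement runs 5'→3' in the same left-to-right order: pair each base A↔T, G↔C.

5′-AGATTTGGCGGTTTTCGTTCTACGGCGAGCGTCAATCGATTCGTTCGCATACGATTC-3′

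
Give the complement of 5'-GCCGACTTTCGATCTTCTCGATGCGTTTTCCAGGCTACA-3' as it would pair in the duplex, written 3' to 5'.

Base-pairing A↔T, G↔C gives the complement. The complementary strand is antiparallel, so paired with a 5'→3' strand it runs 3'→5'.

3'-CGGCTGAAAGCTAGAAGAGCTACGCAAAAGGTCCGATGT-5'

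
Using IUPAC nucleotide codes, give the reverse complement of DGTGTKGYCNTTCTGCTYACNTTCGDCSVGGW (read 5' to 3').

5'-WCCBSGHCGAANGTRAGCAGAANGRCMACACH-3'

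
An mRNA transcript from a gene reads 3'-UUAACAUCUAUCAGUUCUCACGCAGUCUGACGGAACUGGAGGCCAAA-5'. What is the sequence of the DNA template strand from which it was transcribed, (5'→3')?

Written 5'→3' the mRNA is AAACCGGAGGUCAAGGCAGUCUGACGCACUCUUGACUAUCUACAAUU, so the coding DNA strand is AAACCGGAGGTCAAGGCAGTCTGACGCACTCTTGACTATCTACAATT. The template is its reverse complement.

5'-AATTGTAGATAGTCAAGAGTGCGTCAGACTGCCTTGACCTCCGGTTT-3'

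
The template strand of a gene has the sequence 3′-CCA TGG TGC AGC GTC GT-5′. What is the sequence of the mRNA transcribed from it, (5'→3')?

5'-GGUACCACGUCGCAGCA-3'

Reading the template 3'→5' as shown, RNA polymerase pairs each base (A→U, T→A, G↔C) to build mRNA 5'→3' directly.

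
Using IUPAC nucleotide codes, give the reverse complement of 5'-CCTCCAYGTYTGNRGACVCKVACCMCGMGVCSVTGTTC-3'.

5'-GAACABSGBCKCGKGGTBMGBGTCYNCARACRTGGAGG-3'

Standard pairs A↔T, G↔C; ambiguity codes pair R↔Y, M↔K, S↔S, V↔B, N↔N. Complement (GGAGGTRCARACNYCTGBGMBTGGKGCKCBGSBACAAG), then reverse for 5'→3'.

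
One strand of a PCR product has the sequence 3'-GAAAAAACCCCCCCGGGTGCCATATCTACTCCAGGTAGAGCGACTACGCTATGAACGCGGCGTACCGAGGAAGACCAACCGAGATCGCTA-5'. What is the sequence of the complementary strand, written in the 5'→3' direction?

The strand is given 3'→5', so its complement runs 5'→3' in the same left-to-right order: pair each base A↔T, G↔C.

5'-CTTTTTTGGGGGGGCCCACGGTATAGATGAGGTCCATCTCGCTGATGCGATACTTGCGCCGCATGGCTCCTTCTGGTTGGCTCTAGCGAT-3'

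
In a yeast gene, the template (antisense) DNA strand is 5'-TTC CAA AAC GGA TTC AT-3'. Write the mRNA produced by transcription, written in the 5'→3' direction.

5'-AUGAAUCCGUUUUGGAA-3'

The mRNA has the sequence of the coding strand (reverse complement of the template) with T→U. Reverse complement of TTCCAAAACGGATTCAT is ATGAATCCGTTTTGGAA; then T→U.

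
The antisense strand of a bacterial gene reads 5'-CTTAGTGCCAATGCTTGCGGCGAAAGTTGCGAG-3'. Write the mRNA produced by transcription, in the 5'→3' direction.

The mRNA has the sequence of the coding strand (reverse complement of the template) with T→U. Reverse complement of CTTAGTGCCAATGCTTGCGGCGAAAGTTGCGAG is CTCGCAACTTTCGCCGCAAGCATTGGCACTAAG; then T→U.

5'-CUCGCAACUUUCGCCGCAAGCAUUGGCACUAAG-3'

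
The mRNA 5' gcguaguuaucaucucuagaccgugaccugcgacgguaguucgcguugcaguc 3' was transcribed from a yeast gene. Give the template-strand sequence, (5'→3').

Replace U with T to get the coding DNA strand: GCGTAGTTATCATCTCTAGACCGTGACCTGCGACGGTAGTTCGCGTTGCAGTC. The template strand is its reverse complement (complement CGCATCAATAGTAGAGATCTGGCACTGGACGCTGCCATCAAGCGCAACGTCAG, then reverse).

5'-GACTGCAACGCGAACTACCGTCGCAGGTCACGGTCTAGAGATGATAACTACGC-3'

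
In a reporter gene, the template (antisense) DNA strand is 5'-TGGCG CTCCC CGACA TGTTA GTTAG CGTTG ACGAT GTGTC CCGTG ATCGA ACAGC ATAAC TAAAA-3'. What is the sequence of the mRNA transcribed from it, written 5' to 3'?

RNA polymerase reads the template 3'→5' and synthesizes mRNA 5'→3' by base-pairing (A→U, T→A, G↔C). The complement of the template is ACCGCGAGGGGCTGTACAATCAATCGCAACTGCTACACAGGGCACTAGCTTGTCGTATTGATTTT; antiparallel, so 5'→3' the coding strand is TTTTAGTTATGCTGTTCGATCACGGGACACATCGTCAACGCTAACTAACATGTCGGGGAGCGCCA. Replace T with U for the mRNA.

5′-UUUUAGUUAUGCUGUUCGAUCACGGGACACAUCGUCAACGCUAACUAACAUGUCGGGGAGCGCCA-3′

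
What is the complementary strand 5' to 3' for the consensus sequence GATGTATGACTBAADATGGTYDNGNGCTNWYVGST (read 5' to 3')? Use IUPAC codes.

Standard pairs A↔T, G↔C; ambiguity codes pair Y↔R, W↔W, S↔S, B↔V, D↔H, N↔N. Complement (CTACATACTGAVTTHTACCARHNCNCGANWRBCSA), then reverse for 5'→3'.

5′-ASCBRWNAGCNCNHRACCATHTTVAGTCATACATC-3′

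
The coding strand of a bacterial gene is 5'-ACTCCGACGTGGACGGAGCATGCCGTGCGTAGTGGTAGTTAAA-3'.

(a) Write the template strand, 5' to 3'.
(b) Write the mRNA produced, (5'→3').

(a) 5′-TTTAACTACCACTACGCACGGCATGCTCCGTCCACGTCGGAGT-3′
(b) 5′-ACUCCGACGUGGACGGAGCAUGCCGUGCGUAGUGGUAGUUAAA-3′

(a) The template strand is the reverse complement of the coding strand: complement TGAGGCTGCACCTGCCTCGTACGGCACGCATCACCATCAATTT, then reverse.
(b) mRNA matches the coding strand with T→U.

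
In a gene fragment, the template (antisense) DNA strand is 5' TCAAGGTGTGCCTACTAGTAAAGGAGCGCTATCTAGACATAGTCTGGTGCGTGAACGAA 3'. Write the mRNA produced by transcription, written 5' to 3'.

RNA polymerase reads the template 3'→5' and synthesizes mRNA 5'→3' by base-pairing (A→U, T→A, G↔C). The complement of the template is AGTTCCACACGGATGATCATTTCCTCGCGATAGATCTGTATCAGACCACGCACTTGCTT; antiparallel, so 5'→3' the coding strand is TTCGTTCACGCACCAGACTATGTCTAGATAGCGCTCCTTTACTAGTAGGCACACCTTGA. Replace T with U for the mRNA.

5′-UUCGUUCACGCACCAGACUAUGUCUAGAUAGCGCUCCUUUACUAGUAGGCACACCUUGA-3′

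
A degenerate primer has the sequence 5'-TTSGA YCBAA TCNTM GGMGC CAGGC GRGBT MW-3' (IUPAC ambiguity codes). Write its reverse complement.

5'-WKAVCYCGCCTGGCKCCKANGATTVGRTCSAA-3'

Standard pairs A↔T, G↔C; ambiguity codes pair R↔Y, M↔K, W↔W, S↔S, B↔V, N↔N. Complement (AASCTRGVTTAGNAKCCKCGGTCCGCYCVAKW), then reverse for 5'→3'.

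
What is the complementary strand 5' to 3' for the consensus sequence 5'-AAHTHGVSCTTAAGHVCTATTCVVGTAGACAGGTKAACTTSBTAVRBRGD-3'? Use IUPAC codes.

Standard pairs A↔T, G↔C; ambiguity codes pair R↔Y, K↔M, S↔S, B↔V, D↔H. Complement (TTDADCBSGAATTCDBGATAAGBBCATCTGTCCAMTTGAASVATBYVYCH), then reverse for 5'→3'.

5'-HCYVYBTAVSAAGTTMACCTGTCTACBBGAATAGBDCTTAAGSBCDADTT-3'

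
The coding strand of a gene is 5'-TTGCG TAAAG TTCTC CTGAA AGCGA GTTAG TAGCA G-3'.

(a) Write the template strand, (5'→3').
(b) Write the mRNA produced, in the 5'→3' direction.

(a) 5'-CTGCTACTAACTCGCTTTCAGGAGAACTTTACGCAA-3'
(b) 5'-UUGCGUAAAGUUCUCCUGAAAGCGAGUUAGUAGCAG-3'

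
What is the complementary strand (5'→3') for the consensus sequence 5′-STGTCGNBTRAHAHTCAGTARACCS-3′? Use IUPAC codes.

Standard pairs A↔T, G↔C; ambiguity codes pair R↔Y, S↔S, B↔V, H↔D, N↔N. Complement (SACAGCNVAYTDTDAGTCATYTGGS), then reverse for 5'→3'.

5'-SGGTYTACTGADTDTYAVNCGACAS-3'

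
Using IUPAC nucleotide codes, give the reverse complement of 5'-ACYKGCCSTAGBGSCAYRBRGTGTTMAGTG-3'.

Standard pairs A↔T, G↔C; ambiguity codes pair R↔Y, M↔K, S↔S, B↔V. Complement (TGRMCGGSATCVCSGTRYVYCACAAKTCAC), then reverse for 5'→3'.

5'-CACTKAACACYVYRTGSCVCTASGGCMRGT-3'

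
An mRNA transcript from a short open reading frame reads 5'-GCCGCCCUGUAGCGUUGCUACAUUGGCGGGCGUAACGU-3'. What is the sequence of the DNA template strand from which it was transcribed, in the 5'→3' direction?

Replace U with T to get the coding DNA strand: GCCGCCCTGTAGCGTTGCTACATTGGCGGGCGTAACGT. The template strand is its reverse complement (complement CGGCGGGACATCGCAACGATGTAACCGCCCGCATTGCA, then reverse).

5'-ACGTTACGCCCGCCAATGTAGCAACGCTACAGGGCGGC-3'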